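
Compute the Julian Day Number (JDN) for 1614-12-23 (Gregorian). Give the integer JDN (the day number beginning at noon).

2310918

JDN 2299161 is 15 October 1582 CE (Gregorian); the target day is +11757 days from there, so JDN = 2310918.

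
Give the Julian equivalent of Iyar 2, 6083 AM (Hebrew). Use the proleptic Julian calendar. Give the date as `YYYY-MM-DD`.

Both dates share Julian Day Number 2569645; in the Julian calendar that is 22 April 2323 CE.

2323-04-22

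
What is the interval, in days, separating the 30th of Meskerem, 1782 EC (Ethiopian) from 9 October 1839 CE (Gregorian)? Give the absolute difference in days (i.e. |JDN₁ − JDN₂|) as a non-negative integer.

JDN of the first date = 2374760.
JDN of the second date = 2393022.
|2393022 − 2374760| = 18262.

18262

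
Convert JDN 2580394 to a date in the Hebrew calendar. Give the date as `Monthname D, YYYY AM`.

JDN 2580394 is 11 October 2352 in the Gregorian calendar.
In the Hebrew calendar that day is Cheshvan 1, 6113 AM.

Cheshvan 1, 6113 AM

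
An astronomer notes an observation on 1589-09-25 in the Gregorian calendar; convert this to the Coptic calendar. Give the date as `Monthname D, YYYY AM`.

Julian Day Number of the source date = 2301698.
Converting JDN 2301698 to the Coptic calendar gives 18 Thout 1306 AM.

Thout 18, 1306 AM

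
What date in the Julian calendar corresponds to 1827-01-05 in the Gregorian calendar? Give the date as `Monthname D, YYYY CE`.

The Julian–Gregorian offset here is 12 days (Julian trailing).
5 January 1827 Gregorian − 12 days → 24 December 1826 Julian.

December 24, 1826 CE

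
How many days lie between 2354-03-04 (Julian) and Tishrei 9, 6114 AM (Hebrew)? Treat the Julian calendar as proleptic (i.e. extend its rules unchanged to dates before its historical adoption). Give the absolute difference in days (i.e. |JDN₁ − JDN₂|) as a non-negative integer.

164

JDN of the first date = 2580919.
JDN of the second date = 2580755.
|2580755 − 2580919| = 164.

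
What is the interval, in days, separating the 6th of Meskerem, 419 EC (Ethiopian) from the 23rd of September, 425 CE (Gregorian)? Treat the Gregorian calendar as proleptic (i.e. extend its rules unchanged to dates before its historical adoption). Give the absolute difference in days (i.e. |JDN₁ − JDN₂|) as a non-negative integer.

First date → JDN 1876900; second date → JDN 1876554.
The interval is |1876900 − 1876554| = 346 days.

346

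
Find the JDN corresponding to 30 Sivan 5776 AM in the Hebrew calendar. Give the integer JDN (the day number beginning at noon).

2457576

In the Gregorian calendar the same day is 6 July 2016.
JDN 2299161 is 15 October 1582 CE (Gregorian); the target day is +158415 days from there, so JDN = 2457576.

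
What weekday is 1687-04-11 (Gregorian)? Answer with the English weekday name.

2337325 ≡ 4 (mod 7); counting from Monday = 0 gives Friday.

Friday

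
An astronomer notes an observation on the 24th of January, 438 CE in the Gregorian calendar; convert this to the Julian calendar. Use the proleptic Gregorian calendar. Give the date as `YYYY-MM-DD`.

0438-01-23

For dates in this range the Gregorian date is 1 day ahead of the Julian.
24 January 438 Gregorian − 1 day → 23 January 438 Julian.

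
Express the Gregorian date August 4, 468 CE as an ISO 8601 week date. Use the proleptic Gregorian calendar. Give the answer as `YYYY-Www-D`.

The weekday is Saturday (ISO weekday 6).
That Saturday belongs to ISO week 31 of ISO year 468.

0468-W31-6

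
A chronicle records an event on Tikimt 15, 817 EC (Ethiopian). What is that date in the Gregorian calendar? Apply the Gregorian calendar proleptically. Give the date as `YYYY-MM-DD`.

Both dates share Julian Day Number 2022309; in the Gregorian calendar that is 16 October 824 CE.

0824-10-16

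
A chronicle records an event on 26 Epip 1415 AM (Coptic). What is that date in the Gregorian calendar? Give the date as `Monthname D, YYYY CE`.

July 30, 1699 CE

Both dates share Julian Day Number 2341818; in the Gregorian calendar that is 30 July 1699 CE.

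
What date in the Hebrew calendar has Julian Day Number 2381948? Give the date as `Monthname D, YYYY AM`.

JDN 2381948 is 14 June 1809 in the Gregorian calendar.
In the Hebrew calendar that day is Sivan 30, 5569 AM.

Sivan 30, 5569 AM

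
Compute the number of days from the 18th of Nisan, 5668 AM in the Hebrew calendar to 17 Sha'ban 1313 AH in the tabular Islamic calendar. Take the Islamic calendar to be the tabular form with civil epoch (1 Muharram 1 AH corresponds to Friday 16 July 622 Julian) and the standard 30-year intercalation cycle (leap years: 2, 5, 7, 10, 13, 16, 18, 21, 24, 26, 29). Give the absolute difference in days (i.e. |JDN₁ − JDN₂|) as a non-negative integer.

First date → JDN 2418051; second date → JDN 2413592.
The interval is |2418051 − 2413592| = 4459 days.

4459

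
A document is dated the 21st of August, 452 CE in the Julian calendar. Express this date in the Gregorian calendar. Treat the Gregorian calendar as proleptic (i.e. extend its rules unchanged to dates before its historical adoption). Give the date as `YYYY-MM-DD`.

The Julian–Gregorian offset here is 1 day (Julian trailing).
21 August 452 Julian + 1 day → 22 August 452 Gregorian.

0452-08-22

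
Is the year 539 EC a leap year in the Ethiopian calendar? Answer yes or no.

539 mod 4 = 3; in the Ethiopian calendar a year is leap when year mod 4 = 3, so it is a leap year.

yes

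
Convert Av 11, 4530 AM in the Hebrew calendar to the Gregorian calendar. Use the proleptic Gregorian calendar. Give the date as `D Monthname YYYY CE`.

11 August 770 CE

Both dates share Julian Day Number 2002519; in the Gregorian calendar that is 11 August 770 CE.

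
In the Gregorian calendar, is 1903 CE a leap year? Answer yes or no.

no

1903 is not divisible by 4, so it is a common year.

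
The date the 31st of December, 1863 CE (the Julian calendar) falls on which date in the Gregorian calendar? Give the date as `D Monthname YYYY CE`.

For dates in this range the Gregorian date is 12 days ahead of the Julian.
31 December 1863 Julian + 12 days → 12 January 1864 Gregorian.

12 January 1864 CE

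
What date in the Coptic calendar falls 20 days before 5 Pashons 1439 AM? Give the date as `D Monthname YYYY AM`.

15 Parmouti 1439 AM

The starting date is JDN 2350503; 2350503 − 20 = 2350483.
JDN 2350483 corresponds to 15 Parmouti 1439 AM.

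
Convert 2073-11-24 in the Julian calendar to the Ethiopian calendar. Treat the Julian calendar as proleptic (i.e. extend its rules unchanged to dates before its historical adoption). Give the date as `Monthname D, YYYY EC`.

The source date corresponds to 7 December 2073 in the Gregorian calendar (JDN 2478549).
That day falls on 28 Hidar 2066 EC in the Ethiopian calendar.

Hidar 28, 2066 EC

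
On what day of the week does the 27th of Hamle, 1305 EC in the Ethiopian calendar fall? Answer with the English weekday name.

Saturday

This is JDN 2200833 (29 July 1313 Gregorian).
JDN 2200833 mod 7 = 5, and JDN 0 was a Monday, so this is a Saturday.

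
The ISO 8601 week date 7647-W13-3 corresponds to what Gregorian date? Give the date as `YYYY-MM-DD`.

ISO week 1 of 7647 is the week containing the first Thursday of 7647.
Week 13, day 3 (Wednesday) lands on 7647-03-27.

7647-03-27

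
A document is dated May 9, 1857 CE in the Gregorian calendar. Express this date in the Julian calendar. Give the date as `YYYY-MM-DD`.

At this point the Julian calendar is 12 days behind the Gregorian.
9 May 1857 Gregorian − 12 days → 27 April 1857 Julian.

1857-04-27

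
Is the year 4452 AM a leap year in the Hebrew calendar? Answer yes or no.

yes

Hebrew year 4452 is year 6 of its 19-year Metonic cycle; leap years are at positions 3, 6, 8, 11, 14, 17, 19, so it is a leap year (13 months).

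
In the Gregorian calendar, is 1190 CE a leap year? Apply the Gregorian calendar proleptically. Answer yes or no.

1190 is not divisible by 4, so it is a common year.

no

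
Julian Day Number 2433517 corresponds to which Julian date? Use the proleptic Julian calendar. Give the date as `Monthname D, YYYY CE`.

August 10, 1950 CE

The Gregorian equivalent of JDN 2433517 is 23 August 1950.
In the Julian calendar that day is August 10, 1950 CE.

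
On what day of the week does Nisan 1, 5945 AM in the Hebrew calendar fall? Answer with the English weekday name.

Saturday

This is JDN 2519207 (2 April 2185 Gregorian).
JDN 2519207 mod 7 = 5, and JDN 0 was a Monday, so this is a Saturday.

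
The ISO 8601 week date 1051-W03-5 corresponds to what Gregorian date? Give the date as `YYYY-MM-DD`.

1051-01-17

ISO week 1 of 1051 is the week containing the first Thursday of 1051.
Week 3, day 5 (Friday) lands on 1051-01-17.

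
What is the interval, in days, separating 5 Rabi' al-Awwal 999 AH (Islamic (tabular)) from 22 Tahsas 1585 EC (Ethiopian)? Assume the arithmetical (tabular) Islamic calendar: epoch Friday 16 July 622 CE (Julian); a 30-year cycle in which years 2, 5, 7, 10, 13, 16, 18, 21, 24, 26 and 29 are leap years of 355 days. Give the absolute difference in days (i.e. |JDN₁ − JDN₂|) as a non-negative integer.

727

First date → JDN 2302161; second date → JDN 2302888.
The interval is |2302161 − 2302888| = 727 days.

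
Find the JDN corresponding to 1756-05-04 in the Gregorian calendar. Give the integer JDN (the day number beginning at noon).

2362550

JDN 2400001 is 17 November 1858 CE (Gregorian), MJD 0; the target day is −37451 days from there, so JDN = 2362550.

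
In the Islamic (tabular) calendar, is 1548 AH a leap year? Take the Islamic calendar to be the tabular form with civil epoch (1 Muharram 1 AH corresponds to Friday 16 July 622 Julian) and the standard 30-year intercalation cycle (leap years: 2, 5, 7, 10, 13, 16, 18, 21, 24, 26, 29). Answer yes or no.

Year 1548 AH is year 18 of its 30-year cycle; leap positions are 2, 5, 7, 10, 13, 16, 18, 21, 24, 26, 29, so it is a leap year (355 days).

yes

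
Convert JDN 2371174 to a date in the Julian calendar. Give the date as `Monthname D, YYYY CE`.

December 3, 1779 CE

JDN 2371174 is 14 December 1779 in the Gregorian calendar.
In the Julian calendar that day is December 3, 1779 CE.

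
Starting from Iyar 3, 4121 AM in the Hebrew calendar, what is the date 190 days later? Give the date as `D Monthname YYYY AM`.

16 Cheshvan 4122 AM

Counting 190 days forward from JDN 1853028 reaches JDN 1853218, which is 16 Cheshvan 4122 AM.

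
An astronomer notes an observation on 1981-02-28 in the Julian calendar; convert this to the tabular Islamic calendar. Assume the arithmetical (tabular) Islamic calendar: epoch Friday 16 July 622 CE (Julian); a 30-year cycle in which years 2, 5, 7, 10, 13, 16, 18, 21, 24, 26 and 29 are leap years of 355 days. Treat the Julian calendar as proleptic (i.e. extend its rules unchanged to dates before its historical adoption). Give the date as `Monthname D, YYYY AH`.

Jumada al-Awwal 7, 1401 AH

Both dates share Julian Day Number 2444677; in the tabular Islamic calendar that is 7 Jumada al-Awwal 1401 AH.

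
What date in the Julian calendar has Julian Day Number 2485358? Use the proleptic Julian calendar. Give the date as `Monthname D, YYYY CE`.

July 16, 2092 CE

The Gregorian equivalent of JDN 2485358 is 29 July 2092.
In the Julian calendar that day is July 16, 2092 CE.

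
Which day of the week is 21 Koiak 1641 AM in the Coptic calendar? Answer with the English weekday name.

In the Gregorian calendar this is 30 December 1924 (JDN 2424150).
Since JDN mod 7 = 1 (0 = Monday), the day is Tuesday.

Tuesday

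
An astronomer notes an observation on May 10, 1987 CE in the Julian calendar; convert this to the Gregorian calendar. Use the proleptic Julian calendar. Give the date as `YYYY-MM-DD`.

1987-05-23

The Julian–Gregorian offset here is 13 days (Julian trailing).
10 May 1987 Julian + 13 days → 23 May 1987 Gregorian.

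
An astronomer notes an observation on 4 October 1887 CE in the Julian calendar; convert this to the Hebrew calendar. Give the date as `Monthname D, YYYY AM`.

Tishrei 28, 5648 AM

The source date corresponds to 16 October 1887 in the Gregorian calendar (JDN 2410561).
That day falls on 28 Tishrei 5648 AM in the Hebrew calendar.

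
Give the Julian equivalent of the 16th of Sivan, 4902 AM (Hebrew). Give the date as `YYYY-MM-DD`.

1142-06-11

Both dates share Julian Day Number 2138335; in the Julian calendar that is 11 June 1142 CE.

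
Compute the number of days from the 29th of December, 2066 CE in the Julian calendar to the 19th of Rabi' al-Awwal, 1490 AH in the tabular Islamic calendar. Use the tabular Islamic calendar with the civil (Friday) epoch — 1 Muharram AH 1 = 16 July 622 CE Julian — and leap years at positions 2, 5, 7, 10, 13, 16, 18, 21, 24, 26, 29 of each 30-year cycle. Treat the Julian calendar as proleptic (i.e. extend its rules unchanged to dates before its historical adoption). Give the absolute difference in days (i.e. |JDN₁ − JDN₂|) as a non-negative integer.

142

JDN of the first date = 2476027.
JDN of the second date = 2476169.
|2476169 − 2476027| = 142.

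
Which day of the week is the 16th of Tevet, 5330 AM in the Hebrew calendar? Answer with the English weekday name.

Saturday

Equivalently 3 January 1570 Gregorian, JDN 2294493.
2294493 ≡ 5 (mod 7); counting from Monday = 0 gives Saturday.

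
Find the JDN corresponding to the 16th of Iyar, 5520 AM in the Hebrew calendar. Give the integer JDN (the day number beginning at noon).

2364009

In the Gregorian calendar the same day is 2 May 1760.
JDN 2400001 is 17 November 1858 CE (Gregorian), MJD 0; the target day is −35992 days from there, so JDN = 2364009.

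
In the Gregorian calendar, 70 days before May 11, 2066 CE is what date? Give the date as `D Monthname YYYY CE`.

The starting date is JDN 2475782; 2475782 − 70 = 2475712.
JDN 2475712 corresponds to 2 March 2066 CE.

2 March 2066 CE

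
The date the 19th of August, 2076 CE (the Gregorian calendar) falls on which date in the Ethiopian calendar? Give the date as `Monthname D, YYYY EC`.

Nehase 13, 2068 EC

Both dates share Julian Day Number 2479535; in the Ethiopian calendar that is 13 Nehase 2068 EC.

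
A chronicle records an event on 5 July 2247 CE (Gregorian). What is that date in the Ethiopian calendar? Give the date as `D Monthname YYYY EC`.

Julian Day Number of the source date = 2541945.
Converting JDN 2541945 to the Ethiopian calendar gives 26 Sene 2239 EC.

26 Sene 2239 EC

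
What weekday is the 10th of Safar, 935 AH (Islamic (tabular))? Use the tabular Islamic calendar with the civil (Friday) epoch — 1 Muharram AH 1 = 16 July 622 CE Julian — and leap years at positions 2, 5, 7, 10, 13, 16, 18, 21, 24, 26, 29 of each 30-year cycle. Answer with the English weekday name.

Saturday

This is JDN 2279457 (3 November 1528 Gregorian).
JDN 2279457 mod 7 = 5, and JDN 0 was a Monday, so this is a Saturday.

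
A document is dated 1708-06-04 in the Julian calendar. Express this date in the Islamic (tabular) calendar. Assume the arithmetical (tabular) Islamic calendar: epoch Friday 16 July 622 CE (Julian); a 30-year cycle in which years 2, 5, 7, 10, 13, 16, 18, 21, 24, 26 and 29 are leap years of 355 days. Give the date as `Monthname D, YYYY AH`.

Julian Day Number of the source date = 2345060.
Converting JDN 2345060 to the tabular Islamic calendar gives 26 Rabi' al-Awwal 1120 AH.

Rabi' al-Awwal 26, 1120 AH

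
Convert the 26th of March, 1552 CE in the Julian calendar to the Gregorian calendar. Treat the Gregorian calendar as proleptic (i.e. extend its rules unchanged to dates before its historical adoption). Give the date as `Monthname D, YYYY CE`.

At this point the Julian calendar is 10 days behind the Gregorian.
26 March 1552 Julian + 10 days → 5 April 1552 Gregorian.

April 5, 1552 CE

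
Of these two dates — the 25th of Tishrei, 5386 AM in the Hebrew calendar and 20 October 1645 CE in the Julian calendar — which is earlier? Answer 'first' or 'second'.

First date → JDN 2314878; second date → JDN 2322187.
JDN 2314878 < JDN 2322187, so the first date is earlier.

first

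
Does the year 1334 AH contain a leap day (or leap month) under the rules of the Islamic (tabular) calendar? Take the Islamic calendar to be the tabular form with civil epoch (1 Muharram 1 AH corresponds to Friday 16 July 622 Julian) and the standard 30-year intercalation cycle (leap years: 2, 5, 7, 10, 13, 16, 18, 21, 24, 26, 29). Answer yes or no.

no

Year 1334 AH is year 14 of its 30-year cycle; leap positions are 2, 5, 7, 10, 13, 16, 18, 21, 24, 26, 29, so it is a common year (354 days).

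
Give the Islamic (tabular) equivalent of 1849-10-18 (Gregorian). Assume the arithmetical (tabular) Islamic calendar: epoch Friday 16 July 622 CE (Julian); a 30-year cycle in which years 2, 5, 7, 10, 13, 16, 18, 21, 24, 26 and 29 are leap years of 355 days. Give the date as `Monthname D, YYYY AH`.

Dhu al-Hijjah 1, 1265 AH

Julian Day Number of the source date = 2396684.
Converting JDN 2396684 to the tabular Islamic calendar gives 1 Dhu al-Hijjah 1265 AH.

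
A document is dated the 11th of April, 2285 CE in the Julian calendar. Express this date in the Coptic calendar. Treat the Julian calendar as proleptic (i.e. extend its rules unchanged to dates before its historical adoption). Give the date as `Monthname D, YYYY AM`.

Both dates share Julian Day Number 2555755; in the Coptic calendar that is 16 Parmouti 2001 AM.

Parmouti 16, 2001 AM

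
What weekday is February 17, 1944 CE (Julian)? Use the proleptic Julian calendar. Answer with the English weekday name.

Wednesday

In the Gregorian calendar this is 1 March 1944 (JDN 2431151).
JDN 2431151 mod 7 = 2, and JDN 0 was a Monday, so this is a Wednesday.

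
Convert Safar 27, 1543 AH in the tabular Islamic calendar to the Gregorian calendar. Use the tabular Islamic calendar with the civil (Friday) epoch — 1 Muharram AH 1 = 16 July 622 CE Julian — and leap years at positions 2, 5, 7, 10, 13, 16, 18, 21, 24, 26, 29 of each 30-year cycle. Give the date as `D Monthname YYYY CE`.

Both dates share Julian Day Number 2494929; in the Gregorian calendar that is 13 October 2118 CE.

13 October 2118 CE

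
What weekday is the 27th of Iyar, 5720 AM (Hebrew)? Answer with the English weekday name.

Equivalently 24 May 1960 Gregorian, JDN 2437079.
2437079 ≡ 1 (mod 7); counting from Monday = 0 gives Tuesday.

Tuesday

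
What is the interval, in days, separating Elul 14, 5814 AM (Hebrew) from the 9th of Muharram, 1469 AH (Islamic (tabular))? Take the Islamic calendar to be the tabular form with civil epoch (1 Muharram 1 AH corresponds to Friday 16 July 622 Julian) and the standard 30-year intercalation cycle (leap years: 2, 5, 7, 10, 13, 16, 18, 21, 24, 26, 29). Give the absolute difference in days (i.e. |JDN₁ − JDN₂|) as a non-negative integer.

JDN of the first date = 2471528.
JDN of the second date = 2468658.
|2468658 − 2471528| = 2870.

2870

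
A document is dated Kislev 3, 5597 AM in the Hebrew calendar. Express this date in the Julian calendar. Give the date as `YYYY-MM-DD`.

Julian Day Number of the source date = 2391961.
Converting JDN 2391961 to the Julian calendar gives 31 October 1836 CE.

1836-10-31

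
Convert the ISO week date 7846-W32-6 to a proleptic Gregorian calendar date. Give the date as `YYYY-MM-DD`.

ISO week 1 of 7846 is the week containing the first Thursday of 7846.
Week 32, day 6 (Saturday) lands on 7846-08-08.

7846-08-08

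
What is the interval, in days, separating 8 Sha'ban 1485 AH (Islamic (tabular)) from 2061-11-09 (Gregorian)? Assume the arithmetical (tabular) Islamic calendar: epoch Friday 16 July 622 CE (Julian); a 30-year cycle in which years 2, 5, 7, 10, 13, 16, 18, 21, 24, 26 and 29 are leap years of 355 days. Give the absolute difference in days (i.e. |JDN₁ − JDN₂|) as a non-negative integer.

396

JDN of the first date = 2474534.
JDN of the second date = 2474138.
|2474138 − 2474534| = 396.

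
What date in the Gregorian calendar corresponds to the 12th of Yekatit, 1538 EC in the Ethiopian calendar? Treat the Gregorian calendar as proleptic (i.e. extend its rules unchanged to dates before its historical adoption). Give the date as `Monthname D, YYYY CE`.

Julian Day Number of the source date = 2285771.
Converting JDN 2285771 to the Gregorian calendar gives 16 February 1546 CE.

February 16, 1546 CE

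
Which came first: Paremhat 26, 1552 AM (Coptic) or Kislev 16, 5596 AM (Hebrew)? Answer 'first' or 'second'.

second

First date → JDN 2391738; second date → JDN 2391620.
JDN 2391620 < JDN 2391738, so the second date is earlier.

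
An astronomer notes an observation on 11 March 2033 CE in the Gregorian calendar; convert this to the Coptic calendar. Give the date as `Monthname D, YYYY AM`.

Paremhat 2, 1749 AM

Both dates share Julian Day Number 2463668; in the Coptic calendar that is 2 Paremhat 1749 AM.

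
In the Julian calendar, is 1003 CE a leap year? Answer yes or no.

no

1003 mod 4 = 3, so it is a common year in the Julian calendar.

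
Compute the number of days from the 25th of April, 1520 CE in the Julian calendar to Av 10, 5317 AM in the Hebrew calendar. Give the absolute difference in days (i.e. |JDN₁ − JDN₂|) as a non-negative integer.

JDN of the first date = 2276353.
JDN of the second date = 2289940.
|2289940 − 2276353| = 13587.

13587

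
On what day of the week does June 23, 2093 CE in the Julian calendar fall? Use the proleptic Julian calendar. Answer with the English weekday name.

Monday

Equivalently 6 July 2093 Gregorian, JDN 2485700.
Since JDN mod 7 = 0 (0 = Monday), the day is Monday.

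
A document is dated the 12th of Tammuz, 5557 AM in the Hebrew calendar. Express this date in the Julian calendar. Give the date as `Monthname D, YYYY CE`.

June 25, 1797 CE

Julian Day Number of the source date = 2377588.
Converting JDN 2377588 to the Julian calendar gives 25 June 1797 CE.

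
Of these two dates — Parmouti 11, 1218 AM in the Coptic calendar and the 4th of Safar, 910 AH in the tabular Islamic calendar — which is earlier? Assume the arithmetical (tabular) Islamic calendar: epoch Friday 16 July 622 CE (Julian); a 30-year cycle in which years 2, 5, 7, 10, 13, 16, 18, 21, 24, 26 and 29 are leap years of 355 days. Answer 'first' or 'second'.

first

The two dates have Julian Day Numbers 2269759 and 2270592 respectively.
Since 2269759 < 2270592, the first date comes first.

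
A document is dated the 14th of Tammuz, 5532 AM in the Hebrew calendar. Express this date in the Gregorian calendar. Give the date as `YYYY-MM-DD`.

1772-07-15

Both dates share Julian Day Number 2368466; in the Gregorian calendar that is 15 July 1772 CE.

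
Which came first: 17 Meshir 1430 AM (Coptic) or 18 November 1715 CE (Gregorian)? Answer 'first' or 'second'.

first

First date → JDN 2347138; second date → JDN 2347772.
JDN 2347138 < JDN 2347772, so the first date is earlier.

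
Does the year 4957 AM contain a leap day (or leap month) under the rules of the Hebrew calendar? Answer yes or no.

Hebrew year 4957 is year 17 of its 19-year Metonic cycle; leap years are at positions 3, 6, 8, 11, 14, 17, 19, so it is a leap year (13 months).

yes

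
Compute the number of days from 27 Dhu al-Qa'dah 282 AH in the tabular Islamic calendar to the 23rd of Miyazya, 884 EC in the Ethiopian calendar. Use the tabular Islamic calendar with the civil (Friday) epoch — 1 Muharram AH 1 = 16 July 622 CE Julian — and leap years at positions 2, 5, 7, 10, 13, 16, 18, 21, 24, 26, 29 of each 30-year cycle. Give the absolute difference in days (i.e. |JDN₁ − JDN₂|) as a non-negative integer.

1369

JDN of the first date = 2048338.
JDN of the second date = 2046969.
|2046969 − 2048338| = 1369.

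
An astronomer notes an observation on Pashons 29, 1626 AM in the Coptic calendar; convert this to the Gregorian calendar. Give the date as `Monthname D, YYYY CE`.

June 6, 1910 CE

Julian Day Number of the source date = 2418829.
Converting JDN 2418829 to the Gregorian calendar gives 6 June 1910 CE.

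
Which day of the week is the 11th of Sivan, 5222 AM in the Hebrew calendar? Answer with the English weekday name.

This is JDN 2255183 (19 May 1462 Gregorian).
JDN 2255183 mod 7 = 0, and JDN 0 was a Monday, so this is a Monday.

Monday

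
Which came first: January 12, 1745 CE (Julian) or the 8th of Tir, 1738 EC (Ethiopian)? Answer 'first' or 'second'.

first

The two dates have Julian Day Numbers 2358431 and 2358787 respectively.
Since 2358431 < 2358787, the first date comes first.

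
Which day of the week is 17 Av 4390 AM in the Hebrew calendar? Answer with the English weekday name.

Wednesday

This is JDN 1951378 (4 August 630 Gregorian).
Since JDN mod 7 = 2 (0 = Monday), the day is Wednesday.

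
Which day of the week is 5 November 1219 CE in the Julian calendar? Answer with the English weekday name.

In the proleptic Gregorian calendar this is 12 November 1219 (JDN 2166606).
2166606 ≡ 1 (mod 7); counting from Monday = 0 gives Tuesday.

Tuesday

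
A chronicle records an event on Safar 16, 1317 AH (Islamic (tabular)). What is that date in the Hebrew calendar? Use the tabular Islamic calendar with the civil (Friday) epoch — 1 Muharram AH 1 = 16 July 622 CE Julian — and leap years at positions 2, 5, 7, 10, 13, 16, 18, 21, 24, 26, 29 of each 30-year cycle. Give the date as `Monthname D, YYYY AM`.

Both dates share Julian Day Number 2414832; in the Hebrew calendar that is 18 Tammuz 5659 AM.

Tammuz 18, 5659 AM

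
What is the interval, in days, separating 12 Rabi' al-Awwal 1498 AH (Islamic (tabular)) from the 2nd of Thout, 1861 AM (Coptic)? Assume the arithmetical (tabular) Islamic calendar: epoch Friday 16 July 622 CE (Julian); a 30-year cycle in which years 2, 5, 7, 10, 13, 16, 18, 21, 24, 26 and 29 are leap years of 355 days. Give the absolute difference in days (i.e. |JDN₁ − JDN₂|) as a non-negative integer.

25399

JDN of the first date = 2478997.
JDN of the second date = 2504396.
|2504396 − 2478997| = 25399.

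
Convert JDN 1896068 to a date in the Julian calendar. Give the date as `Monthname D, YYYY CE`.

February 25, 479 CE

The proleptic Gregorian equivalent of JDN 1896068 is 26 February 479.
In the Julian calendar that day is February 25, 479 CE.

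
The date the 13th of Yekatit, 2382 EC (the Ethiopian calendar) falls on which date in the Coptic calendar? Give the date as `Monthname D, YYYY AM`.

Both dates share Julian Day Number 2594043; in the Coptic calendar that is 13 Meshir 2106 AM.

Meshir 13, 2106 AM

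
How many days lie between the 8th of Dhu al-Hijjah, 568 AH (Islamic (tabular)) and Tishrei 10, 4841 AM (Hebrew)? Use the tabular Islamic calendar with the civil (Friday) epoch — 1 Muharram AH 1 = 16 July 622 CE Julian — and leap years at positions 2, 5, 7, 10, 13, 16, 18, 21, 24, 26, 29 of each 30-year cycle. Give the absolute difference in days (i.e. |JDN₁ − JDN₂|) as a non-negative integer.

JDN of the first date = 2149698.
JDN of the second date = 2115797.
|2115797 − 2149698| = 33901.

33901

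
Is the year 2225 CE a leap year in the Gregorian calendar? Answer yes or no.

2225 is not divisible by 4, so it is a common year.

no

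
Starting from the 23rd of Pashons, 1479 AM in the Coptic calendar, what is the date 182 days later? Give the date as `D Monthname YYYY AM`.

19 Hathor 1480 AM

Counting 182 days forward from JDN 2365131 reaches JDN 2365313, which is 19 Hathor 1480 AM.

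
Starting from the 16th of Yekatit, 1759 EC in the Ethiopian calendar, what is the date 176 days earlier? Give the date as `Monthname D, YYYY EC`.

Counting 176 days back from JDN 2366495 reaches JDN 2366319, which is Nehase 25, 1758 EC.

Nehase 25, 1758 EC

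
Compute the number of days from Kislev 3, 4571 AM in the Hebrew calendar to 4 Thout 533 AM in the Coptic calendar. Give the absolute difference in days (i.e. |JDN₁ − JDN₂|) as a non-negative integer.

2129

First date → JDN 2017217; second date → JDN 2019346.
The interval is |2017217 − 2019346| = 2129 days.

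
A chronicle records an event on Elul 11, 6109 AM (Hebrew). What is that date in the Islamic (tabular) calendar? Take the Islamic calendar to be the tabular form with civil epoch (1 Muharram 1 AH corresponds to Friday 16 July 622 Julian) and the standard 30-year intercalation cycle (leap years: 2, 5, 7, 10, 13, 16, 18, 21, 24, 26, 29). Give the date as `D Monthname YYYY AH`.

The source date corresponds to 27 August 2349 in the Gregorian calendar (JDN 2579253).
That day falls on 11 Safar 1781 AH in the tabular Islamic calendar.

11 Safar 1781 AH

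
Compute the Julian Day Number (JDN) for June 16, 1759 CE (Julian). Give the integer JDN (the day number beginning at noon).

In the Gregorian calendar the same day is 27 June 1759.
JDN 2451545 is 1 January 2000 CE (Gregorian); the target day is −87846 days from there, so JDN = 2363699.

2363699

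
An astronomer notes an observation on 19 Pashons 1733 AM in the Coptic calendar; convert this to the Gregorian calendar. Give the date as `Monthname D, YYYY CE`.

May 27, 2017 CE

Julian Day Number of the source date = 2457901.
Converting JDN 2457901 to the Gregorian calendar gives 27 May 2017 CE.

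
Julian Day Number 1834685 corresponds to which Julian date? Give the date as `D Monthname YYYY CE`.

4 February 311 CE

The proleptic Gregorian equivalent of JDN 1834685 is 5 February 311.
In the Julian calendar that day is 4 February 311 CE.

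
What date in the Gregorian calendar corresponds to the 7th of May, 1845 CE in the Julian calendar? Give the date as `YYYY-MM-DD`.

At this point the Julian calendar is 12 days behind the Gregorian.
7 May 1845 Julian + 12 days → 19 May 1845 Gregorian.

1845-05-19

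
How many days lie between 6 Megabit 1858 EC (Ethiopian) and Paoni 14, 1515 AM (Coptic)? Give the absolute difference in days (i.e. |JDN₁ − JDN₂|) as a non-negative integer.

JDN of the first date = 2402675.
JDN of the second date = 2378301.
|2378301 − 2402675| = 24374.

24374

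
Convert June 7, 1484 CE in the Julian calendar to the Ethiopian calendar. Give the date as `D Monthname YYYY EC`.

13 Sene 1476 EC

The source date corresponds to 16 June 1484 in the proleptic Gregorian calendar (JDN 2263247).
That day falls on 13 Sene 1476 EC in the Ethiopian calendar.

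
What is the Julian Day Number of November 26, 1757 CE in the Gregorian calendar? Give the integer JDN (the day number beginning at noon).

2363121

JDN 2451545 is 1 January 2000 CE (Gregorian); the target day is −88424 days from there, so JDN = 2363121.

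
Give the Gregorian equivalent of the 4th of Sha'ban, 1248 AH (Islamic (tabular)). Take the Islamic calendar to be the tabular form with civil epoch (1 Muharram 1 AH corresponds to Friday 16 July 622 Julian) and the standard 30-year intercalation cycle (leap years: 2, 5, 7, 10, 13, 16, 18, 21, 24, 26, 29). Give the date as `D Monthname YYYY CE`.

27 December 1832 CE

Julian Day Number of the source date = 2390545.
Converting JDN 2390545 to the Gregorian calendar gives 27 December 1832 CE.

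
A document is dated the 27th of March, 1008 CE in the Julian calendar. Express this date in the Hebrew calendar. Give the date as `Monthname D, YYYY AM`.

Nisan 17, 4768 AM

Julian Day Number of the source date = 2089316.
Converting JDN 2089316 to the Hebrew calendar gives 17 Nisan 4768 AM.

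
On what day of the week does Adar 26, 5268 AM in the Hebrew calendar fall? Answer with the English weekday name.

Equivalently 8 March 1508 Gregorian, JDN 2271912.
Since JDN mod 7 = 6 (0 = Monday), the day is Sunday.

Sunday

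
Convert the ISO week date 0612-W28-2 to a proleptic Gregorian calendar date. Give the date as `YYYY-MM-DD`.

0612-07-07

ISO week 1 of 612 is the week containing the first Thursday of 612.
Week 28, day 2 (Tuesday) lands on 0612-07-07.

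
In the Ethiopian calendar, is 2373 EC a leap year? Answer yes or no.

2373 mod 4 = 1; in the Ethiopian calendar a year is leap when year mod 4 = 3, so it is a common year.

no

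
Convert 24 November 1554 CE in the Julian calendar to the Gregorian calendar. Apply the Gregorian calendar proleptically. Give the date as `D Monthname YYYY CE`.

4 December 1554 CE

At this point the Julian calendar is 10 days behind the Gregorian.
24 November 1554 Julian + 10 days → 4 December 1554 Gregorian.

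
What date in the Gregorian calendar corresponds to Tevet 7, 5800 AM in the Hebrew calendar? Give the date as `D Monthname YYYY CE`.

24 December 2039 CE

Both dates share Julian Day Number 2466147; in the Gregorian calendar that is 24 December 2039 CE.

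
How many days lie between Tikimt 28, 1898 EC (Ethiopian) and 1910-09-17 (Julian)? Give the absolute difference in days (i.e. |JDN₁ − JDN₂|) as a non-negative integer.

First date → JDN 2417157; second date → JDN 2418945.
The interval is |2417157 − 2418945| = 1788 days.

1788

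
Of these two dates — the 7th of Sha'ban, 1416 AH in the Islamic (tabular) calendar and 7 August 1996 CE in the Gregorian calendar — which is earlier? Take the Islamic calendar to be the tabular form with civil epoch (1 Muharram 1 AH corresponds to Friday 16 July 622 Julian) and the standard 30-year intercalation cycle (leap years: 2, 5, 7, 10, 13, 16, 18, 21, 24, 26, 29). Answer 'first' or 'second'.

first

Converting both to JDN: 2450082 vs 2450303; the smaller is the first.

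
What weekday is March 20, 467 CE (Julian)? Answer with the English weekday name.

Monday

Equivalently 21 March 467 Gregorian, JDN 1891708.
JDN 1891708 mod 7 = 0, and JDN 0 was a Monday, so this is a Monday.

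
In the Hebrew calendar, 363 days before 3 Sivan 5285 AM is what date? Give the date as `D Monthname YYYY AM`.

25 Sivan 5284 AM

JDN of 3 Sivan 5285 AM = 2278209.
2278209 − 363 = 2277846.
JDN 2277846 in the Hebrew calendar is 25 Sivan 5284 AM.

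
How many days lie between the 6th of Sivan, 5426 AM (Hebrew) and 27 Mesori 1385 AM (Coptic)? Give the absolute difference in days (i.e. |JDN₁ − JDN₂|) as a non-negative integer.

First date → JDN 2329714; second date → JDN 2330892.
The interval is |2329714 − 2330892| = 1178 days.

1178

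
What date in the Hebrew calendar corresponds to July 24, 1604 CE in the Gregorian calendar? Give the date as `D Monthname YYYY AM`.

26 Tammuz 5364 AM

Both dates share Julian Day Number 2307114; in the Hebrew calendar that is 26 Tammuz 5364 AM.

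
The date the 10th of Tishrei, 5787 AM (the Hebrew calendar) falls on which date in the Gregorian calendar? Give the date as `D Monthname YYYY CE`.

Julian Day Number of the source date = 2461305.
Converting JDN 2461305 to the Gregorian calendar gives 21 September 2026 CE.

21 September 2026 CE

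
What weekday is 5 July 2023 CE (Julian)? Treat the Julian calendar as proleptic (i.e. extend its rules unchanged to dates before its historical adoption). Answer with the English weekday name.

Tuesday

In the Gregorian calendar this is 18 July 2023 (JDN 2460144).
Since JDN mod 7 = 1 (0 = Monday), the day is Tuesday.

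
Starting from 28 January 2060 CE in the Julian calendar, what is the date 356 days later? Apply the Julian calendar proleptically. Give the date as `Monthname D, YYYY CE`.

January 18, 2061 CE

The starting date is JDN 2473500; 2473500 + 356 = 2473856.
JDN 2473856 corresponds to January 18, 2061 CE.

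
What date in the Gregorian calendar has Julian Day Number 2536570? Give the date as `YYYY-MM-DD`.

Counting from JDN 2299161 = 15 Oct 1582 gives an offset of 237409 days.

2232-10-16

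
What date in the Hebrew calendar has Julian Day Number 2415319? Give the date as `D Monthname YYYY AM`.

The Gregorian equivalent of JDN 2415319 is 26 October 1900.
In the Hebrew calendar that day is 3 Cheshvan 5661 AM.

3 Cheshvan 5661 AM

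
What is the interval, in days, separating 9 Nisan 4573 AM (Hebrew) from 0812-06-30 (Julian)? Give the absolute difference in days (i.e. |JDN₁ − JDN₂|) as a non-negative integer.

JDN of the first date = 2018079.
JDN of the second date = 2017822.
|2017822 − 2018079| = 257.

257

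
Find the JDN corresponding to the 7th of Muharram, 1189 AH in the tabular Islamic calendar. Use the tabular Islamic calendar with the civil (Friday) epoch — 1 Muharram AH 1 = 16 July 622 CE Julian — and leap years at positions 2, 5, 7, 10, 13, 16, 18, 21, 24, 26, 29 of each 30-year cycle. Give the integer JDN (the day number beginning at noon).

2369434

In the Gregorian calendar the same day is 10 March 1775.
JDN 2451545 is 1 January 2000 CE (Gregorian); the target day is −82111 days from there, so JDN = 2369434.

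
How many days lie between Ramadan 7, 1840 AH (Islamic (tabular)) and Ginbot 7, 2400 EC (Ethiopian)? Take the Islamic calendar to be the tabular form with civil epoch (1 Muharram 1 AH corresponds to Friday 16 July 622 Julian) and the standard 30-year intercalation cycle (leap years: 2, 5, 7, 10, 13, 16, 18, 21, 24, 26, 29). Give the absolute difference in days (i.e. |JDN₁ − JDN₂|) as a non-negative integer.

340

First date → JDN 2600362; second date → JDN 2600702.
The interval is |2600362 − 2600702| = 340 days.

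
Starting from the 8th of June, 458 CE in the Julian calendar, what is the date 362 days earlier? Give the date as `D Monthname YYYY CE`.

Counting 362 days back from JDN 1888501 reaches JDN 1888139, which is 11 June 457 CE.

11 June 457 CE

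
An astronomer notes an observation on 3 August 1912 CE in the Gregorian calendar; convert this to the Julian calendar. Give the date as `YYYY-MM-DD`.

For dates in this range the Gregorian date is 13 days ahead of the Julian.
3 August 1912 Gregorian − 13 days → 21 July 1912 Julian.

1912-07-21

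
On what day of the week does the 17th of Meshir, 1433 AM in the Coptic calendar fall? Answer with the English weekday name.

Equivalently 22 February 1717 Gregorian, JDN 2348234.
JDN 2348234 mod 7 = 0, and JDN 0 was a Monday, so this is a Monday.

Monday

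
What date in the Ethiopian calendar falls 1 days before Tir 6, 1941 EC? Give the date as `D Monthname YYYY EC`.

5 Tir 1941 EC

The starting date is JDN 2432931; 2432931 − 1 = 2432930.
JDN 2432930 corresponds to 5 Tir 1941 EC.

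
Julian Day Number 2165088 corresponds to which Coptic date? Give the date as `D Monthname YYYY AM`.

The proleptic Gregorian equivalent of JDN 2165088 is 16 September 1215.
In the Coptic calendar that day is 11 Thout 932 AM.

11 Thout 932 AM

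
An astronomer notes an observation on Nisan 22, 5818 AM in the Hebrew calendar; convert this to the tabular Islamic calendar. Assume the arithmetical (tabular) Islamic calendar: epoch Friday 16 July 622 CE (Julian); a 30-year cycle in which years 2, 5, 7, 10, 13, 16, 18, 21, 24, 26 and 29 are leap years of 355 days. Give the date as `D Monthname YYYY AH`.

22 Shawwal 1480 AH

Julian Day Number of the source date = 2472835.
Converting JDN 2472835 to the tabular Islamic calendar gives 22 Shawwal 1480 AH.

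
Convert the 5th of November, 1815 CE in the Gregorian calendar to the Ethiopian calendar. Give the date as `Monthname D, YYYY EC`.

Tikimt 26, 1808 EC

Julian Day Number of the source date = 2384283.
Converting JDN 2384283 to the Ethiopian calendar gives 26 Tikimt 1808 EC.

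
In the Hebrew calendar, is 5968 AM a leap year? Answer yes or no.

Hebrew year 5968 is year 2 of its 19-year Metonic cycle; leap years are at positions 3, 6, 8, 11, 14, 17, 19, so it is a common year (12 months).

no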